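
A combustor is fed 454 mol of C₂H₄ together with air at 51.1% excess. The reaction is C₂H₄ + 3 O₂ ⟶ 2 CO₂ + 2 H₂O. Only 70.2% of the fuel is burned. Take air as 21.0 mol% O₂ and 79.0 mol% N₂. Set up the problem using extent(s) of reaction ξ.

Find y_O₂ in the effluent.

0.107

Stoichiometric O₂ = 3 × 454 = 1362 mol; O₂ fed = 1362 × 1.511 = 2058 mol.
N₂ fed = 2058 × 79/21 = 7742 mol.
Fuel reacted = 0.702 × 454 → ξ = 318.7 mol.
Outlet (n = n₀ + ν ξ):
  C₂H₄: 454 − 1(318.7) = 135.3
  O₂: 2058 − 3(318.7) = 1102
  N₂: 7742 (inert)
  CO₂: 0 + 2(318.7) = 637.4
  H₂O: 0 + 2(318.7) = 637.4
Total out = 10250 mol; y_O₂ = 1102 / 10250 = 0.1075.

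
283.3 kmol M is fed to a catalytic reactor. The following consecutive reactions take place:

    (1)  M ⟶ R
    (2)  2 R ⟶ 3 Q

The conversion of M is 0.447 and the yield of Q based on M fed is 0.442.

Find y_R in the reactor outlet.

Conversion of M: M consumed = 1ξ₁ = 0.447 × 283.3 → ξ₁ = 126.6 kmol.
Yield of Q: 3ξ₂ / 283.3 = 0.442 → ξ₂ = 41.74 kmol.
Outlet amounts (n = n₀ + Σ ν·ξ):
  M: 283.3 − 1(126.6) = 156.7
  R: 0 + 1(126.6) − 2(41.74) = 43.16
  Q: 0 + 3(41.74) = 125.2
Total out = 325 kmol; y_R = 43.16 / 325 = 0.1328.

0.133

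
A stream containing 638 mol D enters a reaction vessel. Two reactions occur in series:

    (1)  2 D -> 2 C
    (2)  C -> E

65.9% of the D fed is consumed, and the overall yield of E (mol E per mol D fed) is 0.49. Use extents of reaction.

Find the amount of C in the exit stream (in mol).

108 mol

Conversion of D: D consumed = 2ξ₁ = 0.659 × 638 → ξ₁ = 210.2 mol.
Yield of E: 1ξ₂ / 638 = 0.49 → ξ₂ = 312.6 mol.
Outlet amounts (n = n₀ + Σ ν·ξ):
  D: 638 − 2(210.2) = 217.6
  C: 0 + 2(210.2) − 1(312.6) = 107.8
  E: 0 + 1(312.6) = 312.6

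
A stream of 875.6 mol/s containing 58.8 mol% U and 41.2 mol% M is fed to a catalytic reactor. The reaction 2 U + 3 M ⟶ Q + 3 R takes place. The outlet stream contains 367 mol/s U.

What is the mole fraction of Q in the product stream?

0.0922

For U: n = n₀ − 2ξ → 367 = 514.9 − 2ξ, giving ξ = 73.93 mol/s.
Outlet amounts (n = n₀ + ν ξ):
  U: 514.9 − 2(73.93) = 367
  M: 360.7 − 3(73.93) = 139
  Q: 0 + 1(73.93) = 73.93
  R: 0 + 3(73.93) = 221.8
Total out = 801.7 mol/s; y_Q = 73.93 / 801.7 = 0.09222.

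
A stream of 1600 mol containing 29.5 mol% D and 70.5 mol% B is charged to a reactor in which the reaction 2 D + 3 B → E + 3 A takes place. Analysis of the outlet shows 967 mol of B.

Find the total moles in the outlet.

For B: n = n₀ − 3ξ → 967 = 1128 − 3ξ, giving ξ = 53.67 mol.
Outlet amounts (n = n₀ + ν ξ):
  D: 472 − 2(53.67) = 364.7
  B: 1128 − 3(53.67) = 967
  E: 0 + 1(53.67) = 53.67
  A: 0 + 3(53.67) = 161
Total out = 364.7 + 967 + 53.67 + 161 = 1546 mol.

1550 mol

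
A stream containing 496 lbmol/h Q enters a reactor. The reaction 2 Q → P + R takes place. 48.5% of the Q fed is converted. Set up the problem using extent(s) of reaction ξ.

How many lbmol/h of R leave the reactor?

Q reacted = 0.485 × 496 = 240.6 lbmol/h; ν_Q = −2, so ξ = 240.6/2 = 120.3 lbmol/h.
Outlet amounts (n = n₀ + ν ξ):
  Q: 496 − 2(120.3) = 255.4
  P: 0 + 1(120.3) = 120.3
  R: 0 + 1(120.3) = 120.3

120 lbmol/h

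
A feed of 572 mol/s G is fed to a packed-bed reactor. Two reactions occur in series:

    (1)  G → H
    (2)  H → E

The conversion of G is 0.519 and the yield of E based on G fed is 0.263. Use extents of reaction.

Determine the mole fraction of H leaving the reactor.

0.256

Conversion of G: G consumed = 1ξ₁ = 0.519 × 572 → ξ₁ = 296.9 mol/s.
Yield of E: 1ξ₂ / 572 = 0.263 → ξ₂ = 150.4 mol/s.
Outlet amounts (n = n₀ + Σ ν·ξ):
  G: 572 − 1(296.9) = 275.1
  H: 0 + 1(296.9) − 1(150.4) = 146.4
  E: 0 + 1(150.4) = 150.4
Total out = 572 mol/s; y_H = 146.4 / 572 = 0.256.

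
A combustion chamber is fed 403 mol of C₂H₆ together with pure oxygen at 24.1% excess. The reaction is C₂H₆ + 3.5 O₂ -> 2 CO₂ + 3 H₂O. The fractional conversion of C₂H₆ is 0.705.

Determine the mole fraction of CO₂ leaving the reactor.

0.248

Stoichiometric O₂ = 3.5 × 403 = 1410 mol; O₂ fed = 1410 × 1.241 = 1750 mol.
Fuel reacted = 0.705 × 403 → ξ = 284.1 mol.
Outlet (n = n₀ + ν ξ):
  C₂H₆: 403 − 1(284.1) = 118.9
  O₂: 1750 − 3.5(284.1) = 756
  CO₂: 0 + 2(284.1) = 568.2
  H₂O: 0 + 3(284.1) = 852.3
Total out = 2295 mol; y_CO₂ = 568.2 / 2295 = 0.2475.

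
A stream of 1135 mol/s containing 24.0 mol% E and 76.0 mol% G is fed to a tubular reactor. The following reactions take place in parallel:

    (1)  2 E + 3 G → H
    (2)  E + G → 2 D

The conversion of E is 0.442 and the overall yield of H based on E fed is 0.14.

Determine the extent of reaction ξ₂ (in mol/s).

ξ₂ = 44.1 mol/s

Yield of H: 1ξ₁ / 272.4 = 0.14 → ξ₁ = 38.14 mol/s.
Conversion of E: 2ξ₁ + 1ξ₂ = 0.442 × 272.4 = 120.4 → ξ₂ = 44.13 mol/s.
Outlet amounts (n = n₀ + Σ ν·ξ):
  E: 272.4 − 2(38.14) − 1(44.13) = 152
  G: 862.6 − 3(38.14) − 1(44.13) = 704.1
  H: 0 + 1(38.14) = 38.14
  D: 0 + 2(44.13) = 88.26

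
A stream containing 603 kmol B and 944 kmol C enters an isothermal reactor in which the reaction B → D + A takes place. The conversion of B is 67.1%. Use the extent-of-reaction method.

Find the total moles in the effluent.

1950 kmol

B reacted = 0.671 × 603 = 404.6 kmol; ν_B = −1, so ξ = 404.6/1 = 404.6 kmol.
Outlet amounts (n = n₀ + ν ξ):
  B: 603 − 1(404.6) = 198.4
  D: 0 + 1(404.6) = 404.6
  A: 0 + 1(404.6) = 404.6
  C: 944 (inert)
Total out = 198.4 + 404.6 + 404.6 + 944 = 1952 kmol.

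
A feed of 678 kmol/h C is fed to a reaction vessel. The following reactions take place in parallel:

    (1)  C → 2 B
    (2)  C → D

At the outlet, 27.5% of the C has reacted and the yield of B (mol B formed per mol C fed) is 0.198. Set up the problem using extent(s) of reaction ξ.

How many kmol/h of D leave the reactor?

119 kmol/h

Yield of B: 2ξ₁ / 678 = 0.198 → ξ₁ = 67.12 kmol/h.
Conversion of C: 1ξ₁ + 1ξ₂ = 0.275 × 678 = 186.5 → ξ₂ = 119.3 kmol/h.
Outlet amounts (n = n₀ + Σ ν·ξ):
  C: 678 − 1(67.12) − 1(119.3) = 491.5
  B: 0 + 2(67.12) = 134.2
  D: 0 + 1(119.3) = 119.3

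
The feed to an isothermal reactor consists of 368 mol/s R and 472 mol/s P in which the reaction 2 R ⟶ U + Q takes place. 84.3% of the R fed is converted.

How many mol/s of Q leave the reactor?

155 mol/s

R reacted = 0.843 × 368 = 310.2 mol/s; ν_R = −2, so ξ = 310.2/2 = 155.1 mol/s.
Outlet amounts (n = n₀ + ν ξ):
  R: 368 − 2(155.1) = 57.78
  U: 0 + 1(155.1) = 155.1
  Q: 0 + 1(155.1) = 155.1
  P: 472 (inert)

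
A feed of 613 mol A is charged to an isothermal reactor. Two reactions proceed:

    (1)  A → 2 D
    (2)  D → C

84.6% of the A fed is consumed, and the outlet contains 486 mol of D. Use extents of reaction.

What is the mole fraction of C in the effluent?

Conversion of A: A consumed = 1ξ₁ = 0.846 × 613 → ξ₁ = 518.6 mol.
D balance: n_D = 0 + 2ξ₁ − 1ξ₂ = 486 → ξ₂ = (2·518.6 − 486)/1 = 551.2 mol.
Outlet amounts (n = n₀ + Σ ν·ξ):
  A: 613 − 1(518.6) = 94.4
  D: 0 + 2(518.6) − 1(551.2) = 486
  C: 0 + 1(551.2) = 551.2
Total out = 1132 mol; y_C = 551.2 / 1132 = 0.4871.

0.487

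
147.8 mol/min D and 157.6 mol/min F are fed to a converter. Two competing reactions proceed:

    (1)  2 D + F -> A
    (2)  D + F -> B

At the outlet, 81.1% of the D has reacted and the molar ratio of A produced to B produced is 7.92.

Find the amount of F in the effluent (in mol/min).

94.1 mol/min

Conversion of D: D consumed = 0.811 × 147.8 = 119.9 mol/min = 2ξ₁ + 1ξ₂.
Selectivity: 1ξ₁ / (1ξ₂) = 7.92 → ξ₁ = 7.92 ξ₂.
Substitute: (2·7.92 + 1) ξ₂ = 119.9 → ξ₂ = 7.118 mol/min, ξ₁ = 56.37 mol/min.
Outlet amounts (n = n₀ + Σ ν·ξ):
  D: 147.8 − 2(56.37) − 1(7.118) = 27.93
  F: 157.6 − 1(56.37) − 1(7.118) = 94.11
  A: 0 + 1(56.37) = 56.37
  B: 0 + 1(7.118) = 7.118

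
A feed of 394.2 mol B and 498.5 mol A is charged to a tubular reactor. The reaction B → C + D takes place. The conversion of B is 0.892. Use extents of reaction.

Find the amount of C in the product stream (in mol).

352 mol

B reacted = 0.892 × 394.2 = 351.6 mol; ν_B = −1, so ξ = 351.6/1 = 351.6 mol.
Outlet amounts (n = n₀ + ν ξ):
  B: 394.2 − 1(351.6) = 42.57
  C: 0 + 1(351.6) = 351.6
  D: 0 + 1(351.6) = 351.6
  A: 498.5 (inert)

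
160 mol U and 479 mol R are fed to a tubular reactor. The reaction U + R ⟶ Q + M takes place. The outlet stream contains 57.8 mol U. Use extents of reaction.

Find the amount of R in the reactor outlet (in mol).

For U: n = n₀ − 1ξ → 57.8 = 160 − 1ξ, giving ξ = 102.2 mol.
Outlet amounts (n = n₀ + ν ξ):
  U: 160 − 1(102.2) = 57.8
  R: 479 − 1(102.2) = 376.8
  Q: 0 + 1(102.2) = 102.2
  M: 0 + 1(102.2) = 102.2

377 mol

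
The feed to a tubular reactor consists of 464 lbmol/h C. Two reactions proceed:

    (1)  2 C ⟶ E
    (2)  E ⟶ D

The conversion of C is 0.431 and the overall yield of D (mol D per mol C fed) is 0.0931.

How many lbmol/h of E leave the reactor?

Conversion of C: C consumed = 2ξ₁ = 0.431 × 464 → ξ₁ = 99.99 lbmol/h.
Yield of D: 1ξ₂ / 464 = 0.0931 → ξ₂ = 43.2 lbmol/h.
Outlet amounts (n = n₀ + Σ ν·ξ):
  C: 464 − 2(99.99) = 264
  E: 0 + 1(99.99) − 1(43.2) = 56.79
  D: 0 + 1(43.2) = 43.2

56.8 lbmol/h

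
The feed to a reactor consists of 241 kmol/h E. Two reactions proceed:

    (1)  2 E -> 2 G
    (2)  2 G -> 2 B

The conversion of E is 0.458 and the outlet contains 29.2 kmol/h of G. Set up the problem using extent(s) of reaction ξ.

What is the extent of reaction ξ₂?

ξ₂ = 40.6 kmol/h

Conversion of E: E consumed = 2ξ₁ = 0.458 × 241 → ξ₁ = 55.19 kmol/h.
G balance: n_G = 0 + 2ξ₁ − 2ξ₂ = 29.2 → ξ₂ = (2·55.19 − 29.2)/2 = 40.59 kmol/h.
Outlet amounts (n = n₀ + Σ ν·ξ):
  E: 241 − 2(55.19) = 130.6
  G: 0 + 2(55.19) − 2(40.59) = 29.2
  B: 0 + 2(40.59) = 81.18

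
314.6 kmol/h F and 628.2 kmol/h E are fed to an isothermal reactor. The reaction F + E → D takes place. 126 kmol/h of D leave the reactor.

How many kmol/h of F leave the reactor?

For D: n = n₀ + 1ξ → 126 = 0 + 1ξ, giving ξ = 126 kmol/h.
Outlet amounts (n = n₀ + ν ξ):
  F: 314.6 − 1(126) = 188.6
  E: 628.2 − 1(126) = 502.2
  D: 0 + 1(126) = 126

189 kmol/h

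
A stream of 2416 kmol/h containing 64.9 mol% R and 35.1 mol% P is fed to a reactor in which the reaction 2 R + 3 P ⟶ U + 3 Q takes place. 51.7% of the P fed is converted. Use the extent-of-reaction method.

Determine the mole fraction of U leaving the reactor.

P reacted = 0.517 × 848 = 438.4 kmol/h; ν_P = −3, so ξ = 438.4/3 = 146.1 kmol/h.
Outlet amounts (n = n₀ + ν ξ):
  R: 1568 − 2(146.1) = 1276
  P: 848 − 3(146.1) = 409.6
  U: 0 + 1(146.1) = 146.1
  Q: 0 + 3(146.1) = 438.4
Total out = 2270 kmol/h; y_U = 146.1 / 2270 = 0.06438.

0.0644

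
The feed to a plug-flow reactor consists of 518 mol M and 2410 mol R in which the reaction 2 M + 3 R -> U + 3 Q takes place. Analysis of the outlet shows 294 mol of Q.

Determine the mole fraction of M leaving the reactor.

For Q: n = n₀ + 3ξ → 294 = 0 + 3ξ, giving ξ = 98 mol.
Outlet amounts (n = n₀ + ν ξ):
  M: 518 − 2(98) = 322
  R: 2410 − 3(98) = 2116
  U: 0 + 1(98) = 98
  Q: 0 + 3(98) = 294
Total out = 2830 mol; y_M = 322 / 2830 = 0.1138.

0.114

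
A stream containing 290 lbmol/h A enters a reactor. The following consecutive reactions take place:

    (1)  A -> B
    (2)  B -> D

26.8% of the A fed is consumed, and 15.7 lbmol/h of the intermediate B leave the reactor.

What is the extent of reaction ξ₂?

Conversion of A: A consumed = 1ξ₁ = 0.268 × 290 → ξ₁ = 77.72 lbmol/h.
B balance: n_B = 0 + 1ξ₁ − 1ξ₂ = 15.7 → ξ₂ = (1·77.72 − 15.7)/1 = 62.02 lbmol/h.
Outlet amounts (n = n₀ + Σ ν·ξ):
  A: 290 − 1(77.72) = 212.3
  B: 0 + 1(77.72) − 1(62.02) = 15.7
  D: 0 + 1(62.02) = 62.02

ξ₂ = 62 lbmol/h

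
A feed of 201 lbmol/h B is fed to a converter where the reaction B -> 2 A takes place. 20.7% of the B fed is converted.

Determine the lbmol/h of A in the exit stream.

B reacted = 0.207 × 201 = 41.61 lbmol/h; ν_B = −1, so ξ = 41.61/1 = 41.61 lbmol/h.
Outlet amounts (n = n₀ + ν ξ):
  B: 201 − 1(41.61) = 159.4
  A: 0 + 2(41.61) = 83.21

83.2 lbmol/h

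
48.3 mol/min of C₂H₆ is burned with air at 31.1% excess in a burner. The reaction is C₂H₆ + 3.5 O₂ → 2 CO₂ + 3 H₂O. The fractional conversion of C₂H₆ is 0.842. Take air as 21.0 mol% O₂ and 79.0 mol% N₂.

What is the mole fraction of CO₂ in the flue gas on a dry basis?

Stoichiometric O₂ = 3.5 × 48.3 = 169 mol/min; O₂ fed = 169 × 1.311 = 221.6 mol/min.
N₂ fed = 221.6 × 79/21 = 833.7 mol/min.
Fuel reacted = 0.842 × 48.3 → ξ = 40.67 mol/min.
Outlet (n = n₀ + ν ξ):
  C₂H₆: 48.3 − 1(40.67) = 7.631
  O₂: 221.6 − 3.5(40.67) = 79.28
  N₂: 833.7 (inert)
  CO₂: 0 + 2(40.67) = 81.34
  H₂O: 0 + 3(40.67) = 122
Dry total = 1002 mol/min; y_CO₂ (dry) = 81.34 / 1002 = 0.08118.

0.0812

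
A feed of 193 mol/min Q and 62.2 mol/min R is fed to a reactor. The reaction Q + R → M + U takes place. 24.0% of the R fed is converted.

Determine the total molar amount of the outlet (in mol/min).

255 mol/min

R reacted = 0.24 × 62.2 = 14.93 mol/min; ν_R = −1, so ξ = 14.93/1 = 14.93 mol/min.
Outlet amounts (n = n₀ + ν ξ):
  Q: 193 − 1(14.93) = 178.1
  R: 62.2 − 1(14.93) = 47.27
  M: 0 + 1(14.93) = 14.93
  U: 0 + 1(14.93) = 14.93
Total out = 178.1 + 47.27 + 14.93 + 14.93 = 255.2 mol/min.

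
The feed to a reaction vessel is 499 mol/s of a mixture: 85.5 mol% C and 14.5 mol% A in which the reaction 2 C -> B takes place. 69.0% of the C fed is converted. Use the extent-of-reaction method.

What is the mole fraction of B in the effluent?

0.418

C reacted = 0.69 × 426.6 = 294.4 mol/s; ν_C = −2, so ξ = 294.4/2 = 147.2 mol/s.
Outlet amounts (n = n₀ + ν ξ):
  C: 426.6 − 2(147.2) = 132.3
  B: 0 + 1(147.2) = 147.2
  A: 72.36 (inert)
Total out = 351.8 mol/s; y_B = 147.2 / 351.8 = 0.4184.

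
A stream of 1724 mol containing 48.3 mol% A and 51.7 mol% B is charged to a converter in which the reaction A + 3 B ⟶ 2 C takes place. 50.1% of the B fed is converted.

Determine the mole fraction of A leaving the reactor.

B reacted = 0.501 × 891.3 = 446.5 mol; ν_B = −3, so ξ = 446.5/3 = 148.8 mol.
Outlet amounts (n = n₀ + ν ξ):
  A: 832.7 − 1(148.8) = 683.8
  B: 891.3 − 3(148.8) = 444.8
  C: 0 + 2(148.8) = 297.7
Total out = 1426 mol; y_A = 683.8 / 1426 = 0.4795.

0.479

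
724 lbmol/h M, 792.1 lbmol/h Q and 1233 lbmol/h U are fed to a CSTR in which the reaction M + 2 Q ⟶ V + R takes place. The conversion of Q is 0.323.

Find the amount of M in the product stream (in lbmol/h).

Q reacted = 0.323 × 792.1 = 255.8 lbmol/h; ν_Q = −2, so ξ = 255.8/2 = 127.9 lbmol/h.
Outlet amounts (n = n₀ + ν ξ):
  M: 724 − 1(127.9) = 596.1
  Q: 792.1 − 2(127.9) = 536.3
  V: 0 + 1(127.9) = 127.9
  R: 0 + 1(127.9) = 127.9
  U: 1233 (inert)

596 lbmol/h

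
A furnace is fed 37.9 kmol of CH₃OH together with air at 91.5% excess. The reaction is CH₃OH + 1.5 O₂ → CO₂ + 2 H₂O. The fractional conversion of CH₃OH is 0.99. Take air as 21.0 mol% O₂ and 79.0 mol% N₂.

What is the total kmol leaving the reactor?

Stoichiometric O₂ = 1.5 × 37.9 = 56.85 kmol; O₂ fed = 56.85 × 1.915 = 108.9 kmol.
N₂ fed = 108.9 × 79/21 = 409.6 kmol.
Fuel reacted = 0.99 × 37.9 → ξ = 37.52 kmol.
Outlet (n = n₀ + ν ξ):
  CH₃OH: 37.9 − 1(37.52) = 0.379
  O₂: 108.9 − 1.5(37.52) = 52.59
  N₂: 409.6 (inert)
  CO₂: 0 + 1(37.52) = 37.52
  H₂O: 0 + 2(37.52) = 75.04
Total out = 0.379 + 52.59 + 409.6 + 37.52 + 75.04 = 575.1 kmol.

575 kmol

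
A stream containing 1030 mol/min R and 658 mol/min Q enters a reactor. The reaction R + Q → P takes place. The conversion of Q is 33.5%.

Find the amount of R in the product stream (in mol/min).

Q reacted = 0.335 × 658 = 220.4 mol/min; ν_Q = −1, so ξ = 220.4/1 = 220.4 mol/min.
Outlet amounts (n = n₀ + ν ξ):
  R: 1030 − 1(220.4) = 809.6
  Q: 658 − 1(220.4) = 437.6
  P: 0 + 1(220.4) = 220.4

810 mol/min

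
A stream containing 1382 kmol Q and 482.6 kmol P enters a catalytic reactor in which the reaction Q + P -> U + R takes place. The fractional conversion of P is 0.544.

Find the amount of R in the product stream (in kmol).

263 kmol

P reacted = 0.544 × 482.6 = 262.5 kmol; ν_P = −1, so ξ = 262.5/1 = 262.5 kmol.
Outlet amounts (n = n₀ + ν ξ):
  Q: 1382 − 1(262.5) = 1119
  P: 482.6 − 1(262.5) = 220.1
  U: 0 + 1(262.5) = 262.5
  R: 0 + 1(262.5) = 262.5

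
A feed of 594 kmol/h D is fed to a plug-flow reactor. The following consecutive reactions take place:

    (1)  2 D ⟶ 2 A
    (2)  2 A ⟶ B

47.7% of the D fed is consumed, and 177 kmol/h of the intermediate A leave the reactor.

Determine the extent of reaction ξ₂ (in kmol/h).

ξ₂ = 53.2 kmol/h

Conversion of D: D consumed = 2ξ₁ = 0.477 × 594 → ξ₁ = 141.7 kmol/h.
A balance: n_A = 0 + 2ξ₁ − 2ξ₂ = 177 → ξ₂ = (2·141.7 − 177)/2 = 53.17 kmol/h.
Outlet amounts (n = n₀ + Σ ν·ξ):
  D: 594 − 2(141.7) = 310.7
  A: 0 + 2(141.7) − 2(53.17) = 177
  B: 0 + 1(53.17) = 53.17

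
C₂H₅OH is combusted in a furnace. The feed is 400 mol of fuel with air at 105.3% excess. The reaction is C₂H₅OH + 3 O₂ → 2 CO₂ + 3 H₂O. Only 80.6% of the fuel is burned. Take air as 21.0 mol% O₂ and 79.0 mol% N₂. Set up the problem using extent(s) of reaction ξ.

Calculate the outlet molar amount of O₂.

1500 mol

Stoichiometric O₂ = 3 × 400 = 1200 mol; O₂ fed = 1200 × 2.053 = 2464 mol.
N₂ fed = 2464 × 79/21 = 9268 mol.
Fuel reacted = 0.806 × 400 → ξ = 322.4 mol.
Outlet (n = n₀ + ν ξ):
  C₂H₅OH: 400 − 1(322.4) = 77.6
  O₂: 2464 − 3(322.4) = 1496
  N₂: 9268 (inert)
  CO₂: 0 + 2(322.4) = 644.8
  H₂O: 0 + 3(322.4) = 967.2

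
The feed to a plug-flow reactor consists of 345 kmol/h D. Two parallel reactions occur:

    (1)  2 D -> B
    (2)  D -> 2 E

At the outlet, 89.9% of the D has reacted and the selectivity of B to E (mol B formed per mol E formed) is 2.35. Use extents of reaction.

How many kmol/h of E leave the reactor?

59.6 kmol/h

Conversion of D: D consumed = 0.899 × 345 = 310.2 kmol/h = 2ξ₁ + 1ξ₂.
Selectivity: 1ξ₁ / (2ξ₂) = 2.35 → ξ₁ = 4.7 ξ₂.
Substitute: (2·4.7 + 1) ξ₂ = 310.2 → ξ₂ = 29.82 kmol/h, ξ₁ = 140.2 kmol/h.
Outlet amounts (n = n₀ + Σ ν·ξ):
  D: 345 − 2(140.2) − 1(29.82) = 34.84
  B: 0 + 1(140.2) = 140.2
  E: 0 + 2(29.82) = 59.65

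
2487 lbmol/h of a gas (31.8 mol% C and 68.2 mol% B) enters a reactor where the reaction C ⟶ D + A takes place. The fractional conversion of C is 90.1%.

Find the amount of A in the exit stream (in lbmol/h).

C reacted = 0.901 × 790.9 = 712.6 lbmol/h; ν_C = −1, so ξ = 712.6/1 = 712.6 lbmol/h.
Outlet amounts (n = n₀ + ν ξ):
  C: 790.9 − 1(712.6) = 78.3
  D: 0 + 1(712.6) = 712.6
  A: 0 + 1(712.6) = 712.6
  B: 1696 (inert)

713 lbmol/h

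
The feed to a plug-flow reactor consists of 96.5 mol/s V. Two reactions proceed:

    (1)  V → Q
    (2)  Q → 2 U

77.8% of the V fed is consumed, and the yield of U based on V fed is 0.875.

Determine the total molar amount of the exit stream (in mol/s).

Conversion of V: V consumed = 1ξ₁ = 0.778 × 96.5 → ξ₁ = 75.08 mol/s.
Yield of U: 2ξ₂ / 96.5 = 0.875 → ξ₂ = 42.22 mol/s.
Outlet amounts (n = n₀ + Σ ν·ξ):
  V: 96.5 − 1(75.08) = 21.42
  Q: 0 + 1(75.08) − 1(42.22) = 32.86
  U: 0 + 2(42.22) = 84.44
Total out = 21.42 + 32.86 + 84.44 = 138.7 mol/s.

139 mol/s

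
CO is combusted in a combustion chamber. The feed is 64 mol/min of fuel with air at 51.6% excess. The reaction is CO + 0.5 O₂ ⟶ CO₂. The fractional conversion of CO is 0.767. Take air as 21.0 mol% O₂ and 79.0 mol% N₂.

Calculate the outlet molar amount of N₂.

182 mol/min

Stoichiometric O₂ = 0.5 × 64 = 32 mol/min; O₂ fed = 32 × 1.516 = 48.51 mol/min.
N₂ fed = 48.51 × 79/21 = 182.5 mol/min.
Fuel reacted = 0.767 × 64 → ξ = 49.09 mol/min.
Outlet (n = n₀ + ν ξ):
  CO: 64 − 1(49.09) = 14.91
  O₂: 48.51 − 0.5(49.09) = 23.97
  N₂: 182.5 (inert)
  CO₂: 0 + 1(49.09) = 49.09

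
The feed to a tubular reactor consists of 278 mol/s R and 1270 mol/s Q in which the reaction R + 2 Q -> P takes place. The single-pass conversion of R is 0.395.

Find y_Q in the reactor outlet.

R reacted = 0.395 × 278 = 109.8 mol/s; ν_R = −1, so ξ = 109.8/1 = 109.8 mol/s.
Outlet amounts (n = n₀ + ν ξ):
  R: 278 − 1(109.8) = 168.2
  Q: 1270 − 2(109.8) = 1050
  P: 0 + 1(109.8) = 109.8
Total out = 1328 mol/s; y_Q = 1050 / 1328 = 0.7907.

0.791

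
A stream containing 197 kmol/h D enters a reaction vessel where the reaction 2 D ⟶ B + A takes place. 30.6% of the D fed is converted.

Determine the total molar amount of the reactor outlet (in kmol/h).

197 kmol/h

D reacted = 0.306 × 197 = 60.28 kmol/h; ν_D = −2, so ξ = 60.28/2 = 30.14 kmol/h.
Outlet amounts (n = n₀ + ν ξ):
  D: 197 − 2(30.14) = 136.7
  B: 0 + 1(30.14) = 30.14
  A: 0 + 1(30.14) = 30.14
Total out = 136.7 + 30.14 + 30.14 = 197 kmol/h.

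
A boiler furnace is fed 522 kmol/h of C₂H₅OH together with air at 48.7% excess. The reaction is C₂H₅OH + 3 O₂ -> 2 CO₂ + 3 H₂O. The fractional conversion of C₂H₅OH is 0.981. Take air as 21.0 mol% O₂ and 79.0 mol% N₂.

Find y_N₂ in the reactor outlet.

Stoichiometric O₂ = 3 × 522 = 1566 kmol/h; O₂ fed = 1566 × 1.487 = 2329 kmol/h.
N₂ fed = 2329 × 79/21 = 8760 kmol/h.
Fuel reacted = 0.981 × 522 → ξ = 512.1 kmol/h.
Outlet (n = n₀ + ν ξ):
  C₂H₅OH: 522 − 1(512.1) = 9.918
  O₂: 2329 − 3(512.1) = 792.4
  N₂: 8760 (inert)
  CO₂: 0 + 2(512.1) = 1024
  H₂O: 0 + 3(512.1) = 1536
Total out = 12120 kmol/h; y_N₂ = 8760 / 12120 = 0.7226.

0.723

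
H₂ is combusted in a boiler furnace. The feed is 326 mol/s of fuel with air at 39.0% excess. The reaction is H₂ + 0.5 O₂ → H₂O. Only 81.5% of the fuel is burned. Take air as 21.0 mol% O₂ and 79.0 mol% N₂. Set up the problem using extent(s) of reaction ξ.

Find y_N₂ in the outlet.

0.67

Stoichiometric O₂ = 0.5 × 326 = 163 mol/s; O₂ fed = 163 × 1.390 = 226.6 mol/s.
N₂ fed = 226.6 × 79/21 = 852.3 mol/s.
Fuel reacted = 0.815 × 326 → ξ = 265.7 mol/s.
Outlet (n = n₀ + ν ξ):
  H₂: 326 − 1(265.7) = 60.31
  O₂: 226.6 − 0.5(265.7) = 93.73
  N₂: 852.3 (inert)
  H₂O: 0 + 1(265.7) = 265.7
Total out = 1272 mol/s; y_N₂ = 852.3 / 1272 = 0.67.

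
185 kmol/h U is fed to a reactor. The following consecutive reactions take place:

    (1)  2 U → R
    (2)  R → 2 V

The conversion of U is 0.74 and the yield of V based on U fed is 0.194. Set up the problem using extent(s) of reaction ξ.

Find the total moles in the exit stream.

Conversion of U: U consumed = 2ξ₁ = 0.74 × 185 → ξ₁ = 68.45 kmol/h.
Yield of V: 2ξ₂ / 185 = 0.194 → ξ₂ = 17.95 kmol/h.
Outlet amounts (n = n₀ + Σ ν·ξ):
  U: 185 − 2(68.45) = 48.1
  R: 0 + 1(68.45) − 1(17.95) = 50.51
  V: 0 + 2(17.95) = 35.89
Total out = 48.1 + 50.51 + 35.89 = 134.5 kmol/h.

134 kmol/h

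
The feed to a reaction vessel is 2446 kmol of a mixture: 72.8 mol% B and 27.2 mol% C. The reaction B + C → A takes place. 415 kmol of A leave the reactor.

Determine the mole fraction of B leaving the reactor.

0.672

For A: n = n₀ + 1ξ → 415 = 0 + 1ξ, giving ξ = 415 kmol.
Outlet amounts (n = n₀ + ν ξ):
  B: 1781 − 1(415) = 1366
  C: 665.3 − 1(415) = 250.3
  A: 0 + 1(415) = 415
Total out = 2031 kmol; y_B = 1366 / 2031 = 0.6724.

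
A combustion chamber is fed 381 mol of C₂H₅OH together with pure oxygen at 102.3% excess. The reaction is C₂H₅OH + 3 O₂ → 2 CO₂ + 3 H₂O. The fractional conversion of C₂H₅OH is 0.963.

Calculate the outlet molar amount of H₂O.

Stoichiometric O₂ = 3 × 381 = 1143 mol; O₂ fed = 1143 × 2.023 = 2312 mol.
Fuel reacted = 0.963 × 381 → ξ = 366.9 mol.
Outlet (n = n₀ + ν ξ):
  C₂H₅OH: 381 − 1(366.9) = 14.1
  O₂: 2312 − 3(366.9) = 1212
  CO₂: 0 + 2(366.9) = 733.8
  H₂O: 0 + 3(366.9) = 1101

1100 mol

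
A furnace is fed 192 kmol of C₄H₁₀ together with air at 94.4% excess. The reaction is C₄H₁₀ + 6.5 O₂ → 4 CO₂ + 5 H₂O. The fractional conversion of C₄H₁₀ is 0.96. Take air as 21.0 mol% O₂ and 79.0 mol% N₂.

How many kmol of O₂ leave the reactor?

1230 kmol

Stoichiometric O₂ = 6.5 × 192 = 1248 kmol; O₂ fed = 1248 × 1.944 = 2426 kmol.
N₂ fed = 2426 × 79/21 = 9127 kmol.
Fuel reacted = 0.96 × 192 → ξ = 184.3 kmol.
Outlet (n = n₀ + ν ξ):
  C₄H₁₀: 192 − 1(184.3) = 7.68
  O₂: 2426 − 6.5(184.3) = 1228
  N₂: 9127 (inert)
  CO₂: 0 + 4(184.3) = 737.3
  H₂O: 0 + 5(184.3) = 921.6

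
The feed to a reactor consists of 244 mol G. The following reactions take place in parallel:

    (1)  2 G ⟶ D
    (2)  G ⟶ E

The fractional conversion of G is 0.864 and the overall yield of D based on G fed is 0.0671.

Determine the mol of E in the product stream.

Yield of D: 1ξ₁ / 244 = 0.0671 → ξ₁ = 16.37 mol.
Conversion of G: 2ξ₁ + 1ξ₂ = 0.864 × 244 = 210.8 → ξ₂ = 178.1 mol.
Outlet amounts (n = n₀ + Σ ν·ξ):
  G: 244 − 2(16.37) − 1(178.1) = 33.18
  D: 0 + 1(16.37) = 16.37
  E: 0 + 1(178.1) = 178.1

178 mol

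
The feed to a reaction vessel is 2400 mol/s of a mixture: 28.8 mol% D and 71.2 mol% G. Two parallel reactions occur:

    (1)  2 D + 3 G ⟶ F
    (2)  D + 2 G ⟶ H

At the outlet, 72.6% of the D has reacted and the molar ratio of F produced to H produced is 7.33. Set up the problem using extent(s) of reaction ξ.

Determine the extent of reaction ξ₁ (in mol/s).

ξ₁ = 235 mol/s

Conversion of D: D consumed = 0.726 × 691.2 = 501.8 mol/s = 2ξ₁ + 1ξ₂.
Selectivity: 1ξ₁ / (1ξ₂) = 7.33 → ξ₁ = 7.33 ξ₂.
Substitute: (2·7.33 + 1) ξ₂ = 501.8 → ξ₂ = 32.04 mol/s, ξ₁ = 234.9 mol/s.
Outlet amounts (n = n₀ + Σ ν·ξ):
  D: 691.2 − 2(234.9) − 1(32.04) = 189.4
  G: 1709 − 3(234.9) − 2(32.04) = 940.1
  F: 0 + 1(234.9) = 234.9
  H: 0 + 1(32.04) = 32.04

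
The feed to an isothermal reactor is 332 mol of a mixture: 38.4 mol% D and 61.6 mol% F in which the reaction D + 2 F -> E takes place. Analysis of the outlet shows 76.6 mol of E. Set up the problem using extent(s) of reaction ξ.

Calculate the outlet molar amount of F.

For E: n = n₀ + 1ξ → 76.6 = 0 + 1ξ, giving ξ = 76.6 mol.
Outlet amounts (n = n₀ + ν ξ):
  D: 127.5 − 1(76.6) = 50.89
  F: 204.5 − 2(76.6) = 51.31
  E: 0 + 1(76.6) = 76.6

51.3 mol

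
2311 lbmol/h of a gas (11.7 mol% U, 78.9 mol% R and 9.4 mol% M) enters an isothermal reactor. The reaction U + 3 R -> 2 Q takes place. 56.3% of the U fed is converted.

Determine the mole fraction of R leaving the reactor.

0.681

U reacted = 0.563 × 270.4 = 152.2 lbmol/h; ν_U = −1, so ξ = 152.2/1 = 152.2 lbmol/h.
Outlet amounts (n = n₀ + ν ξ):
  U: 270.4 − 1(152.2) = 118.2
  R: 1823 − 3(152.2) = 1367
  Q: 0 + 2(152.2) = 304.5
  M: 217.2 (inert)
Total out = 2007 lbmol/h; y_R = 1367 / 2007 = 0.6811.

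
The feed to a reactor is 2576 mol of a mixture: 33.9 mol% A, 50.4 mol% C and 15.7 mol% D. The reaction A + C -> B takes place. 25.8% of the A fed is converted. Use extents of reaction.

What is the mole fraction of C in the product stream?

0.456

A reacted = 0.258 × 873.3 = 225.3 mol; ν_A = −1, so ξ = 225.3/1 = 225.3 mol.
Outlet amounts (n = n₀ + ν ξ):
  A: 873.3 − 1(225.3) = 648
  C: 1298 − 1(225.3) = 1073
  B: 0 + 1(225.3) = 225.3
  D: 404.4 (inert)
Total out = 2351 mol; y_C = 1073 / 2351 = 0.4565.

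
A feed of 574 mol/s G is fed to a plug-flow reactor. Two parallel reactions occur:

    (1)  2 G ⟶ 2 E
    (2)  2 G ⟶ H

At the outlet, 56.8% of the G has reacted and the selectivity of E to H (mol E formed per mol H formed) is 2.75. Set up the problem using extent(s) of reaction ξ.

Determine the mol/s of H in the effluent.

68.6 mol/s

Conversion of G: G consumed = 0.568 × 574 = 326 mol/s = 2ξ₁ + 2ξ₂.
Selectivity: 2ξ₁ / (1ξ₂) = 2.75 → ξ₁ = 1.375 ξ₂.
Substitute: (2·1.375 + 2) ξ₂ = 326 → ξ₂ = 68.64 mol/s, ξ₁ = 94.38 mol/s.
Outlet amounts (n = n₀ + Σ ν·ξ):
  G: 574 − 2(94.38) − 2(68.64) = 248
  E: 0 + 2(94.38) = 188.8
  H: 0 + 1(68.64) = 68.64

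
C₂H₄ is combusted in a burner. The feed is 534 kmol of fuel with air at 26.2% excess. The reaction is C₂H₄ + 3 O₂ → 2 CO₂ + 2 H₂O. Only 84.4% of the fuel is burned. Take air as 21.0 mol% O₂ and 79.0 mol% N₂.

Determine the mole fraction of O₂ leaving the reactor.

Stoichiometric O₂ = 3 × 534 = 1602 kmol; O₂ fed = 1602 × 1.262 = 2022 kmol.
N₂ fed = 2022 × 79/21 = 7606 kmol.
Fuel reacted = 0.844 × 534 → ξ = 450.7 kmol.
Outlet (n = n₀ + ν ξ):
  C₂H₄: 534 − 1(450.7) = 83.3
  O₂: 2022 − 3(450.7) = 669.6
  N₂: 7606 (inert)
  CO₂: 0 + 2(450.7) = 901.4
  H₂O: 0 + 2(450.7) = 901.4
Total out = 10160 kmol; y_O₂ = 669.6 / 10160 = 0.0659.

0.0659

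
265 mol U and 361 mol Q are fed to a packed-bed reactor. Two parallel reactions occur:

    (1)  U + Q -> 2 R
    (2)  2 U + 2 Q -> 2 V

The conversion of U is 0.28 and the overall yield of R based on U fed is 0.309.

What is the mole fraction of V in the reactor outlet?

0.0561

Yield of R: 2ξ₁ / 265 = 0.309 → ξ₁ = 40.94 mol.
Conversion of U: 1ξ₁ + 2ξ₂ = 0.28 × 265 = 74.2 → ξ₂ = 16.63 mol.
Outlet amounts (n = n₀ + Σ ν·ξ):
  U: 265 − 1(40.94) − 2(16.63) = 190.8
  Q: 361 − 1(40.94) − 2(16.63) = 286.8
  R: 0 + 2(40.94) = 81.89
  V: 0 + 2(16.63) = 33.26
Total out = 592.7 mol; y_V = 33.26 / 592.7 = 0.05611.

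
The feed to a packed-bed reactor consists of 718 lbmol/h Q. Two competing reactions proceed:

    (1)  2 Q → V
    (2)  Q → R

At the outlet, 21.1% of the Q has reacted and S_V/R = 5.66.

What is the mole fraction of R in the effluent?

Conversion of Q: Q consumed = 0.211 × 718 = 151.5 lbmol/h = 2ξ₁ + 1ξ₂.
Selectivity: 1ξ₁ / (1ξ₂) = 5.66 → ξ₁ = 5.66 ξ₂.
Substitute: (2·5.66 + 1) ξ₂ = 151.5 → ξ₂ = 12.3 lbmol/h, ξ₁ = 69.6 lbmol/h.
Outlet amounts (n = n₀ + Σ ν·ξ):
  Q: 718 − 2(69.6) − 1(12.3) = 566.5
  V: 0 + 1(69.6) = 69.6
  R: 0 + 1(12.3) = 12.3
Total out = 648.4 lbmol/h; y_R = 12.3 / 648.4 = 0.01897.

0.019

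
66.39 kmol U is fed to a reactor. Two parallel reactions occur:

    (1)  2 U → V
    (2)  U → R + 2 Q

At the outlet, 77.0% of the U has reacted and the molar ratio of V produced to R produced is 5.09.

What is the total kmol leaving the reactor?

Conversion of U: U consumed = 0.77 × 66.39 = 51.12 kmol = 2ξ₁ + 1ξ₂.
Selectivity: 1ξ₁ / (1ξ₂) = 5.09 → ξ₁ = 5.09 ξ₂.
Substitute: (2·5.09 + 1) ξ₂ = 51.12 → ξ₂ = 4.572 kmol, ξ₁ = 23.27 kmol.
Outlet amounts (n = n₀ + Σ ν·ξ):
  U: 66.39 − 2(23.27) − 1(4.572) = 15.27
  V: 0 + 1(23.27) = 23.27
  R: 0 + 1(4.572) = 4.572
  Q: 0 + 2(4.572) = 9.145
Total out = 15.27 + 23.27 + 4.572 + 9.145 = 52.26 kmol.

52.3 kmol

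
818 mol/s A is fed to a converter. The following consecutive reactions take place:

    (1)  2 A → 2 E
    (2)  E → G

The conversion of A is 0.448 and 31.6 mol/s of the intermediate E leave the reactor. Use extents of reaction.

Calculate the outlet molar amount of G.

335 mol/s

Conversion of A: A consumed = 2ξ₁ = 0.448 × 818 → ξ₁ = 183.2 mol/s.
E balance: n_E = 0 + 2ξ₁ − 1ξ₂ = 31.6 → ξ₂ = (2·183.2 − 31.6)/1 = 334.9 mol/s.
Outlet amounts (n = n₀ + Σ ν·ξ):
  A: 818 − 2(183.2) = 451.5
  E: 0 + 2(183.2) − 1(334.9) = 31.6
  G: 0 + 1(334.9) = 334.9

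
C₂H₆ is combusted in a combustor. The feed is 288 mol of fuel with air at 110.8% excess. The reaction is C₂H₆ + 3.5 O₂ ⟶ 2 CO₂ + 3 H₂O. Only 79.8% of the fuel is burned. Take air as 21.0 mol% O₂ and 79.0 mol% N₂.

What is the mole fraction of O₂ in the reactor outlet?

0.126

Stoichiometric O₂ = 3.5 × 288 = 1008 mol; O₂ fed = 1008 × 2.108 = 2125 mol.
N₂ fed = 2125 × 79/21 = 7994 mol.
Fuel reacted = 0.798 × 288 → ξ = 229.8 mol.
Outlet (n = n₀ + ν ξ):
  C₂H₆: 288 − 1(229.8) = 58.18
  O₂: 2125 − 3.5(229.8) = 1320
  N₂: 7994 (inert)
  CO₂: 0 + 2(229.8) = 459.6
  H₂O: 0 + 3(229.8) = 689.5
Total out = 10520 mol; y_O₂ = 1320 / 10520 = 0.1255.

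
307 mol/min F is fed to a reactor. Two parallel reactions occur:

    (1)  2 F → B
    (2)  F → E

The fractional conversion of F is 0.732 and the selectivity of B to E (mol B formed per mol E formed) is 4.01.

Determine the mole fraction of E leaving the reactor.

0.12

Conversion of F: F consumed = 0.732 × 307 = 224.7 mol/min = 2ξ₁ + 1ξ₂.
Selectivity: 1ξ₁ / (1ξ₂) = 4.01 → ξ₁ = 4.01 ξ₂.
Substitute: (2·4.01 + 1) ξ₂ = 224.7 → ξ₂ = 24.91 mol/min, ξ₁ = 99.91 mol/min.
Outlet amounts (n = n₀ + Σ ν·ξ):
  F: 307 − 2(99.91) − 1(24.91) = 82.28
  B: 0 + 1(99.91) = 99.91
  E: 0 + 1(24.91) = 24.91
Total out = 207.1 mol/min; y_E = 24.91 / 207.1 = 0.1203.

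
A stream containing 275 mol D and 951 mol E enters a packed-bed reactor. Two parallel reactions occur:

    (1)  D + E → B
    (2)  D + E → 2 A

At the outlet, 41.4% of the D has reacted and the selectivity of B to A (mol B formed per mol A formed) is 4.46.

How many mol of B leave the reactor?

Conversion of D: D consumed = 0.414 × 275 = 113.8 mol = 1ξ₁ + 1ξ₂.
Selectivity: 1ξ₁ / (2ξ₂) = 4.46 → ξ₁ = 8.92 ξ₂.
Substitute: (1·8.92 + 1) ξ₂ = 113.8 → ξ₂ = 11.48 mol, ξ₁ = 102.4 mol.
Outlet amounts (n = n₀ + Σ ν·ξ):
  D: 275 − 1(102.4) − 1(11.48) = 161.2
  E: 951 − 1(102.4) − 1(11.48) = 837.1
  B: 0 + 1(102.4) = 102.4
  A: 0 + 2(11.48) = 22.95

102 mol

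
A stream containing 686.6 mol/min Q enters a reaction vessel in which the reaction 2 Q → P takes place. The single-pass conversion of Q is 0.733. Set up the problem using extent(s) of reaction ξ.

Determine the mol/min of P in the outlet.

252 mol/min

Q reacted = 0.733 × 686.6 = 503.3 mol/min; ν_Q = −2, so ξ = 503.3/2 = 251.6 mol/min.
Outlet amounts (n = n₀ + ν ξ):
  Q: 686.6 − 2(251.6) = 183.3
  P: 0 + 1(251.6) = 251.6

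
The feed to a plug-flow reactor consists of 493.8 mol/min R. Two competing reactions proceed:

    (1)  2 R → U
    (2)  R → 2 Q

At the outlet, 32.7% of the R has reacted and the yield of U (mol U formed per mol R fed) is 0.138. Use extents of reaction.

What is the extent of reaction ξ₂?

Yield of U: 1ξ₁ / 493.8 = 0.138 → ξ₁ = 68.14 mol/min.
Conversion of R: 2ξ₁ + 1ξ₂ = 0.327 × 493.8 = 161.5 → ξ₂ = 25.18 mol/min.
Outlet amounts (n = n₀ + Σ ν·ξ):
  R: 493.8 − 2(68.14) − 1(25.18) = 332.3
  U: 0 + 1(68.14) = 68.14
  Q: 0 + 2(25.18) = 50.37

ξ₂ = 25.2 mol/min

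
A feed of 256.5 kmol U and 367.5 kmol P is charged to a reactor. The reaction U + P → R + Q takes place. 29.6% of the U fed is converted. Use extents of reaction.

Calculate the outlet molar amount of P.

U reacted = 0.296 × 256.5 = 75.92 kmol; ν_U = −1, so ξ = 75.92/1 = 75.92 kmol.
Outlet amounts (n = n₀ + ν ξ):
  U: 256.5 − 1(75.92) = 180.6
  P: 367.5 − 1(75.92) = 291.6
  R: 0 + 1(75.92) = 75.92
  Q: 0 + 1(75.92) = 75.92

292 kmol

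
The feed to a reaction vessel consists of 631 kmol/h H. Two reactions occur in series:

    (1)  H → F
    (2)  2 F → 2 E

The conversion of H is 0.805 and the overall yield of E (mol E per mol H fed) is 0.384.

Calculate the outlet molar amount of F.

Conversion of H: H consumed = 1ξ₁ = 0.805 × 631 → ξ₁ = 508 kmol/h.
Yield of E: 2ξ₂ / 631 = 0.384 → ξ₂ = 121.2 kmol/h.
Outlet amounts (n = n₀ + Σ ν·ξ):
  H: 631 − 1(508) = 123
  F: 0 + 1(508) − 2(121.2) = 265.7
  E: 0 + 2(121.2) = 242.3

266 kmol/h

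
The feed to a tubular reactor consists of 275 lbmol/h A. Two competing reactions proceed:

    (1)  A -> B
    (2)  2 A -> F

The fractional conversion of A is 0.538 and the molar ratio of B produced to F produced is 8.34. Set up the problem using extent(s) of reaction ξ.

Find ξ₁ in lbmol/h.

ξ₁ = 119 lbmol/h

Conversion of A: A consumed = 0.538 × 275 = 148 lbmol/h = 1ξ₁ + 2ξ₂.
Selectivity: 1ξ₁ / (1ξ₂) = 8.34 → ξ₁ = 8.34 ξ₂.
Substitute: (1·8.34 + 2) ξ₂ = 148 → ξ₂ = 14.31 lbmol/h, ξ₁ = 119.3 lbmol/h.
Outlet amounts (n = n₀ + Σ ν·ξ):
  A: 275 − 1(119.3) − 2(14.31) = 127
  B: 0 + 1(119.3) = 119.3
  F: 0 + 1(14.31) = 14.31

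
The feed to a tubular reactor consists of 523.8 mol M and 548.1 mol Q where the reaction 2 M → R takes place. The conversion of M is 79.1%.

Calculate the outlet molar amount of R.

M reacted = 0.791 × 523.8 = 414.3 mol; ν_M = −2, so ξ = 414.3/2 = 207.2 mol.
Outlet amounts (n = n₀ + ν ξ):
  M: 523.8 − 2(207.2) = 109.5
  R: 0 + 1(207.2) = 207.2
  Q: 548.1 (inert)

207 mol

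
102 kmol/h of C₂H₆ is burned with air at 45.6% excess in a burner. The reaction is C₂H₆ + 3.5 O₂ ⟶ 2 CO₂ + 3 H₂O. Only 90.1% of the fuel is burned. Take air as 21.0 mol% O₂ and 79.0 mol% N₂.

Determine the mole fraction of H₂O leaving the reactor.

0.105

Stoichiometric O₂ = 3.5 × 102 = 357 kmol/h; O₂ fed = 357 × 1.456 = 519.8 kmol/h.
N₂ fed = 519.8 × 79/21 = 1955 kmol/h.
Fuel reacted = 0.901 × 102 → ξ = 91.9 kmol/h.
Outlet (n = n₀ + ν ξ):
  C₂H₆: 102 − 1(91.9) = 10.1
  O₂: 519.8 − 3.5(91.9) = 198.1
  N₂: 1955 (inert)
  CO₂: 0 + 2(91.9) = 183.8
  H₂O: 0 + 3(91.9) = 275.7
Total out = 2623 kmol/h; y_H₂O = 275.7 / 2623 = 0.1051.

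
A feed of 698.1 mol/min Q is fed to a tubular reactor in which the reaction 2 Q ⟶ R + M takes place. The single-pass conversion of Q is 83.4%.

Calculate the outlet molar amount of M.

Q reacted = 0.834 × 698.1 = 582.2 mol/min; ν_Q = −2, so ξ = 582.2/2 = 291.1 mol/min.
Outlet amounts (n = n₀ + ν ξ):
  Q: 698.1 − 2(291.1) = 115.9
  R: 0 + 1(291.1) = 291.1
  M: 0 + 1(291.1) = 291.1

291 mol/min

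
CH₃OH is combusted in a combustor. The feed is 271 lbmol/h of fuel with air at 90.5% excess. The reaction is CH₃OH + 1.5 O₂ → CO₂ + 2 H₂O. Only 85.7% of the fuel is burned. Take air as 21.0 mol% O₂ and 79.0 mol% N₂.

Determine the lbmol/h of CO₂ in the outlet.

232 lbmol/h

Stoichiometric O₂ = 1.5 × 271 = 406.5 lbmol/h; O₂ fed = 406.5 × 1.905 = 774.4 lbmol/h.
N₂ fed = 774.4 × 79/21 = 2913 lbmol/h.
Fuel reacted = 0.857 × 271 → ξ = 232.2 lbmol/h.
Outlet (n = n₀ + ν ξ):
  CH₃OH: 271 − 1(232.2) = 38.75
  O₂: 774.4 − 1.5(232.2) = 426
  N₂: 2913 (inert)
  CO₂: 0 + 1(232.2) = 232.2
  H₂O: 0 + 2(232.2) = 464.5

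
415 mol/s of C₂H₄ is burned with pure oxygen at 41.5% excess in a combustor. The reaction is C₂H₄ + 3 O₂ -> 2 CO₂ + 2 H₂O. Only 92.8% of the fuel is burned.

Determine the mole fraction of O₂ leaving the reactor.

Stoichiometric O₂ = 3 × 415 = 1245 mol/s; O₂ fed = 1245 × 1.415 = 1762 mol/s.
Fuel reacted = 0.928 × 415 → ξ = 385.1 mol/s.
Outlet (n = n₀ + ν ξ):
  C₂H₄: 415 − 1(385.1) = 29.88
  O₂: 1762 − 3(385.1) = 606.3
  CO₂: 0 + 2(385.1) = 770.2
  H₂O: 0 + 2(385.1) = 770.2
Total out = 2177 mol/s; y_O₂ = 606.3 / 2177 = 0.2786.

0.279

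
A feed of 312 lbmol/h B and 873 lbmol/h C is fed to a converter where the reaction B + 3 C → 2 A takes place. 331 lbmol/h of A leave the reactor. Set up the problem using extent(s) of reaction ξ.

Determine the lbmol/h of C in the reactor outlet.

For A: n = n₀ + 2ξ → 331 = 0 + 2ξ, giving ξ = 165.5 lbmol/h.
Outlet amounts (n = n₀ + ν ξ):
  B: 312 − 1(165.5) = 146.5
  C: 873 − 3(165.5) = 376.5
  A: 0 + 2(165.5) = 331

376 lbmol/h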